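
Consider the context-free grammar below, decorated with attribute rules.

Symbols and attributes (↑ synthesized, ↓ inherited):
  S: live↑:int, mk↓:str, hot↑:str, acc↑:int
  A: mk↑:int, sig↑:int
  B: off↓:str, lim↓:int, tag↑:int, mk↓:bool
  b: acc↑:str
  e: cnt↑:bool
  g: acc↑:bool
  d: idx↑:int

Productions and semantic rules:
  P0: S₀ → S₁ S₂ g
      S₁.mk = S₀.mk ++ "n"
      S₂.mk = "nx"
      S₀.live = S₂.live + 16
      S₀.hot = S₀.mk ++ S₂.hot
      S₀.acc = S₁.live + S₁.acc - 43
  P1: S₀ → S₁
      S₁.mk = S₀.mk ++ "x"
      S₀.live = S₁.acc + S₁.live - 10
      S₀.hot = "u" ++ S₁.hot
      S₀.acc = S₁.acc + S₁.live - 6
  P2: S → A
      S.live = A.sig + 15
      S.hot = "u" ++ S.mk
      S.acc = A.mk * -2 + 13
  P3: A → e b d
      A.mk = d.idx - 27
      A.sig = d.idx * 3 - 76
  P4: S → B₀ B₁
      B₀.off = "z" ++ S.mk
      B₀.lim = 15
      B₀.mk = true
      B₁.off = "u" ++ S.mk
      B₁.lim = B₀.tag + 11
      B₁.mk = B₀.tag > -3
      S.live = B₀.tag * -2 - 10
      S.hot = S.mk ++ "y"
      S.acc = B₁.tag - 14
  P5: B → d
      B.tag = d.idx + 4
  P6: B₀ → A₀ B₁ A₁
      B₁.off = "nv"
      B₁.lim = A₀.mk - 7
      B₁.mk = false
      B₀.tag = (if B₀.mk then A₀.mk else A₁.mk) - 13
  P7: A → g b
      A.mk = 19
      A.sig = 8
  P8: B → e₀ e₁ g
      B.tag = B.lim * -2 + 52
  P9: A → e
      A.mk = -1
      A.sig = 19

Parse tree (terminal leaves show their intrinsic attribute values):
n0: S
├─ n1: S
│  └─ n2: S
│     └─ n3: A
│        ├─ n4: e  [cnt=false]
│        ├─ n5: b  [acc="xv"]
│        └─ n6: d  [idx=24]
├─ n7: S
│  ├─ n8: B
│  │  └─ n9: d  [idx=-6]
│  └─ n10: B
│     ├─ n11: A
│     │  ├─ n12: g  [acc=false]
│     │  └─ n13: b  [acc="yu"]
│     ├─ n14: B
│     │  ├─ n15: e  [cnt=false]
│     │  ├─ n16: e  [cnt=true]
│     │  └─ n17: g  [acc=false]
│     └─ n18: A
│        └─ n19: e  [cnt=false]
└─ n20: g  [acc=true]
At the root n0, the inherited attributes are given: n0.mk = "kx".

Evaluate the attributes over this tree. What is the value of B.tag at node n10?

1. n0.mk = "kx"  [given at root]
2. n1.mk = "kxn"  [S₀.mk ++ "n"]
3. n2.mk = "kxnx"  [S₀.mk ++ "x"]
4. n4.cnt = false  [terminal]
5. n5.acc = "xv"  [terminal]
6. n6.idx = 24  [terminal]
7. n3.mk = -3  [d.idx - 27]
8. n3.sig = -4  [d.idx * 3 - 76]
9. n2.live = 11  [A.sig + 15]
10. n2.hot = "ukxnx"  ["u" ++ S.mk]
11. n2.acc = 19  [A.mk * -2 + 13]
12. n1.live = 20  [S₁.acc + S₁.live - 10]
13. n1.hot = "uukxnx"  ["u" ++ S₁.hot]
14. n1.acc = 24  [S₁.acc + S₁.live - 6]
15. n7.mk = "nx"  ["nx"]
16. n8.off = "znx"  ["z" ++ S.mk]
17. n8.lim = 15  [15]
18. n8.mk = true  [true]
19. n9.idx = -6  [terminal]
20. n8.tag = -2  [d.idx + 4]
21. n10.off = "unx"  ["u" ++ S.mk]
22. n10.lim = 9  [B₀.tag + 11]
23. n10.mk = true  [B₀.tag > -3]
24. n12.acc = false  [terminal]
25. n13.acc = "yu"  [terminal]
26. n11.mk = 19  [19]
27. n11.sig = 8  [8]
28. n14.off = "nv"  ["nv"]
29. n14.lim = 12  [A₀.mk - 7]
30. n14.mk = false  [false]
31. n15.cnt = false  [terminal]
32. n16.cnt = true  [terminal]
33. n17.acc = false  [terminal]
34. n14.tag = 28  [B.lim * -2 + 52]
35. n19.cnt = false  [terminal]
36. n18.mk = -1  [-1]
37. n18.sig = 19  [19]
38. n10.tag = 6  [(if B₀.mk then A₀.mk else A₁.mk) - 13]
39. n7.live = -6  [B₀.tag * -2 - 10]
40. n7.hot = "nxy"  [S.mk ++ "y"]
41. n7.acc = -8  [B₁.tag - 14]
42. n20.acc = true  [terminal]
43. n0.live = 10  [S₂.live + 16]
44. n0.hot = "kxnxy"  [S₀.mk ++ S₂.hot]
45. n0.acc = 1  [S₁.live + S₁.acc - 43]

6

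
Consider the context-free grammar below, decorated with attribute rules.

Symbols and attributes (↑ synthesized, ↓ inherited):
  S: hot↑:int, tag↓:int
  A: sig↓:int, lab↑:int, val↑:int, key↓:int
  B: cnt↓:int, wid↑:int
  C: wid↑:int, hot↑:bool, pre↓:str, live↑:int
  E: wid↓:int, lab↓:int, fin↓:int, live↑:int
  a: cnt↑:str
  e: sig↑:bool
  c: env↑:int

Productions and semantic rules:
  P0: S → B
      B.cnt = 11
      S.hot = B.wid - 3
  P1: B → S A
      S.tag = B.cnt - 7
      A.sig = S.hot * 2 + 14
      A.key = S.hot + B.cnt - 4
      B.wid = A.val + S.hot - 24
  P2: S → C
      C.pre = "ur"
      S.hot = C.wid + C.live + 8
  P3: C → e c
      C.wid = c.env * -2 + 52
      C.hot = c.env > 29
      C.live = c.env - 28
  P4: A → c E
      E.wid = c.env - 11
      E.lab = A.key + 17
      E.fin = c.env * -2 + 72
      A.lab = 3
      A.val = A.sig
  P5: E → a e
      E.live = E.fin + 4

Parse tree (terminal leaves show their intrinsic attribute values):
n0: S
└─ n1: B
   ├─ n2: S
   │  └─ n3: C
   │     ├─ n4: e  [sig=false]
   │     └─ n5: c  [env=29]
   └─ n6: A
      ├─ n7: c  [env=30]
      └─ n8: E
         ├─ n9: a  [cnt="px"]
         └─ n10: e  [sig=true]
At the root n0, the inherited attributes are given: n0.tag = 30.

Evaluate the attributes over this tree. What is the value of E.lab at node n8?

1. n0.tag = 30  [given at root]
2. n1.cnt = 11  [11]
3. n2.tag = 4  [B.cnt - 7]
4. n3.pre = "ur"  ["ur"]
5. n4.sig = false  [terminal]
6. n5.env = 29  [terminal]
7. n3.wid = -6  [c.env * -2 + 52]
8. n3.hot = false  [c.env > 29]
9. n3.live = 1  [c.env - 28]
10. n2.hot = 3  [C.wid + C.live + 8]
11. n6.sig = 20  [S.hot * 2 + 14]
12. n6.key = 10  [S.hot + B.cnt - 4]
13. n7.env = 30  [terminal]
14. n8.wid = 19  [c.env - 11]
15. n8.lab = 27  [A.key + 17]
16. n8.fin = 12  [c.env * -2 + 72]
17. n9.cnt = "px"  [terminal]
18. n10.sig = true  [terminal]
19. n8.live = 16  [E.fin + 4]
20. n6.lab = 3  [3]
21. n6.val = 20  [A.sig]
22. n1.wid = -1  [A.val + S.hot - 24]
23. n0.hot = -4  [B.wid - 3]

27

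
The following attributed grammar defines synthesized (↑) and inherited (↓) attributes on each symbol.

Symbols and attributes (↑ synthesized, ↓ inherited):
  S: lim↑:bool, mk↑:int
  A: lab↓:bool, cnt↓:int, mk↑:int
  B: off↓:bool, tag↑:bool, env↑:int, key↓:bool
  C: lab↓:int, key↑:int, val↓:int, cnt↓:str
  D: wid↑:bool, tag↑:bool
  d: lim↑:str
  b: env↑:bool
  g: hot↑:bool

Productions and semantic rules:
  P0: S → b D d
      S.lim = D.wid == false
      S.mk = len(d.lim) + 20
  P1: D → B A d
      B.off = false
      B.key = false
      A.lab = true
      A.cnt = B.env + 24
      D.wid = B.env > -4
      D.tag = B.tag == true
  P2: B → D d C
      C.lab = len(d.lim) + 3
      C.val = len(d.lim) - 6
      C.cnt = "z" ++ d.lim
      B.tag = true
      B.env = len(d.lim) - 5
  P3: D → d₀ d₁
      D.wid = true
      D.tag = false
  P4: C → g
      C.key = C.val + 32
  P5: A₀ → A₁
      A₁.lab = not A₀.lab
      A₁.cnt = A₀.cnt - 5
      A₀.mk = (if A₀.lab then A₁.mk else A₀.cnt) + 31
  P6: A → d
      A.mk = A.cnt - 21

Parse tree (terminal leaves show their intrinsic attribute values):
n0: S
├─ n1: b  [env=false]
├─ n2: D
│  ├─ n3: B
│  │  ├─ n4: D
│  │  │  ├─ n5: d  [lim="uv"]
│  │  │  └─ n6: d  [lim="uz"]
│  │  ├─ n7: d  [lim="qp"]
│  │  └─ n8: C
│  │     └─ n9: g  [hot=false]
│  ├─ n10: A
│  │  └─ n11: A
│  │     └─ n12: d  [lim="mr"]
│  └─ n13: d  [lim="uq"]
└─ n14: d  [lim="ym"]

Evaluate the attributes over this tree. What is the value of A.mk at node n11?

1. n1.env = false  [terminal]
2. n3.off = false  [false]
3. n3.key = false  [false]
4. n5.lim = "uv"  [terminal]
5. n6.lim = "uz"  [terminal]
6. n4.wid = true  [true]
7. n4.tag = false  [false]
8. n7.lim = "qp"  [terminal]
9. n8.lab = 5  [len(d.lim) + 3]
10. n8.val = -4  [len(d.lim) - 6]
11. n8.cnt = "zqp"  ["z" ++ d.lim]
12. n9.hot = false  [terminal]
13. n8.key = 28  [C.val + 32]
14. n3.tag = true  [true]
15. n3.env = -3  [len(d.lim) - 5]
16. n10.lab = true  [true]
17. n10.cnt = 21  [B.env + 24]
18. n11.lab = false  [not A₀.lab]
19. n11.cnt = 16  [A₀.cnt - 5]
20. n12.lim = "mr"  [terminal]
21. n11.mk = -5  [A.cnt - 21]
22. n10.mk = 26  [(if A₀.lab then A₁.mk else A₀.cnt) + 31]
23. n13.lim = "uq"  [terminal]
24. n2.wid = true  [B.env > -4]
25. n2.tag = true  [B.tag == true]
26. n14.lim = "ym"  [terminal]
27. n0.lim = false  [D.wid == false]
28. n0.mk = 22  [len(d.lim) + 20]

-5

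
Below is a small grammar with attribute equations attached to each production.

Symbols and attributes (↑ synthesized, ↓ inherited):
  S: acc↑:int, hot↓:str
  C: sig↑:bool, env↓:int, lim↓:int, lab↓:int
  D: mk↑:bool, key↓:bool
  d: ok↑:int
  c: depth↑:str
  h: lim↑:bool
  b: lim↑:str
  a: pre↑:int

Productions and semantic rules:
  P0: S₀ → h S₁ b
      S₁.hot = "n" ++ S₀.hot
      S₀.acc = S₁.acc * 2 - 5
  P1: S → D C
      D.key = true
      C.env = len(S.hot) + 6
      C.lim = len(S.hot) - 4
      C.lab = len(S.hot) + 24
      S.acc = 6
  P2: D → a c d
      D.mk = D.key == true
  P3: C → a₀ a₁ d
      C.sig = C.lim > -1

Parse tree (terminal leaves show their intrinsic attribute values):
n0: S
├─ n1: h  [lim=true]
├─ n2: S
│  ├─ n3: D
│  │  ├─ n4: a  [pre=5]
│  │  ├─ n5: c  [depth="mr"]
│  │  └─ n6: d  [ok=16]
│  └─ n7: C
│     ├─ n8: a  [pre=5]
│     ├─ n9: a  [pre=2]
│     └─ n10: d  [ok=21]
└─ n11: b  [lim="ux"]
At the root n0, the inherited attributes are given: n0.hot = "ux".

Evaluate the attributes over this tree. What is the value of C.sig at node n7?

false

1. n0.hot = "ux"  [given at root]
2. n1.lim = true  [terminal]
3. n2.hot = "nux"  ["n" ++ S₀.hot]
4. n3.key = true  [true]
5. n4.pre = 5  [terminal]
6. n5.depth = "mr"  [terminal]
7. n6.ok = 16  [terminal]
8. n3.mk = true  [D.key == true]
9. n7.env = 9  [len(S.hot) + 6]
10. n7.lim = -1  [len(S.hot) - 4]
11. n7.lab = 27  [len(S.hot) + 24]
12. n8.pre = 5  [terminal]
13. n9.pre = 2  [terminal]
14. n10.ok = 21  [terminal]
15. n7.sig = false  [C.lim > -1]
16. n2.acc = 6  [6]
17. n11.lim = "ux"  [terminal]
18. n0.acc = 7  [S₁.acc * 2 - 5]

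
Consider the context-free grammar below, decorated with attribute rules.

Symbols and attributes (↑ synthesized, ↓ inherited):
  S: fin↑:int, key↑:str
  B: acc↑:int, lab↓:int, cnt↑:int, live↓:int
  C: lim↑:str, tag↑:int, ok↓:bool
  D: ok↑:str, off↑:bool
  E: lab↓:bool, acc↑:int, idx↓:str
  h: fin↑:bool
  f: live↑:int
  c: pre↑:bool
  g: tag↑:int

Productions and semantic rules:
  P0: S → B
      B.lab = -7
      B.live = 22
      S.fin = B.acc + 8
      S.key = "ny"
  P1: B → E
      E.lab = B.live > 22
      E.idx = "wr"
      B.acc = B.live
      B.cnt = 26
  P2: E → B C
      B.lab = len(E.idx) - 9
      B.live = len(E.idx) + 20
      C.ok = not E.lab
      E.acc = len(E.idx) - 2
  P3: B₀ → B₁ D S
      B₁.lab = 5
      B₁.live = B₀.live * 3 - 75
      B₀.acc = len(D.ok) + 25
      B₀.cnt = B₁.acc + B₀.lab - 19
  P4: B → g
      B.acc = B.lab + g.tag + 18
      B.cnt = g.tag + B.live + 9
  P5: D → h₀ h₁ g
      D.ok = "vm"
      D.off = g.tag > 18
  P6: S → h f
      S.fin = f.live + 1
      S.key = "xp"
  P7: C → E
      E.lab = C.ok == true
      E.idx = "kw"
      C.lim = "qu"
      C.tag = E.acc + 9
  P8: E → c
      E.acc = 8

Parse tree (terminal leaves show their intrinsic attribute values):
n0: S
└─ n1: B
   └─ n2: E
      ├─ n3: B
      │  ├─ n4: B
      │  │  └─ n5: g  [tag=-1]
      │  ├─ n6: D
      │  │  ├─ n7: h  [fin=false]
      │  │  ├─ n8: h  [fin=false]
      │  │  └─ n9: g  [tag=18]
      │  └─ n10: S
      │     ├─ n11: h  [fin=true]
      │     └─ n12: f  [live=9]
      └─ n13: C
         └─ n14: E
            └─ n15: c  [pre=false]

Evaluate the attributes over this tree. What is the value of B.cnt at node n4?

-1

1. n1.lab = -7  [-7]
2. n1.live = 22  [22]
3. n2.lab = false  [B.live > 22]
4. n2.idx = "wr"  ["wr"]
5. n3.lab = -7  [len(E.idx) - 9]
6. n3.live = 22  [len(E.idx) + 20]
7. n4.lab = 5  [5]
8. n4.live = -9  [B₀.live * 3 - 75]
9. n5.tag = -1  [terminal]
10. n4.acc = 22  [B.lab + g.tag + 18]
11. n4.cnt = -1  [g.tag + B.live + 9]
12. n7.fin = false  [terminal]
13. n8.fin = false  [terminal]
14. n9.tag = 18  [terminal]
15. n6.ok = "vm"  ["vm"]
16. n6.off = false  [g.tag > 18]
17. n11.fin = true  [terminal]
18. n12.live = 9  [terminal]
19. n10.fin = 10  [f.live + 1]
20. n10.key = "xp"  ["xp"]
21. n3.acc = 27  [len(D.ok) + 25]
22. n3.cnt = -4  [B₁.acc + B₀.lab - 19]
23. n13.ok = true  [not E.lab]
24. n14.lab = true  [C.ok == true]
25. n14.idx = "kw"  ["kw"]
26. n15.pre = false  [terminal]
27. n14.acc = 8  [8]
28. n13.lim = "qu"  ["qu"]
29. n13.tag = 17  [E.acc + 9]
30. n2.acc = 0  [len(E.idx) - 2]
31. n1.acc = 22  [B.live]
32. n1.cnt = 26  [26]
33. n0.fin = 30  [B.acc + 8]
34. n0.key = "ny"  ["ny"]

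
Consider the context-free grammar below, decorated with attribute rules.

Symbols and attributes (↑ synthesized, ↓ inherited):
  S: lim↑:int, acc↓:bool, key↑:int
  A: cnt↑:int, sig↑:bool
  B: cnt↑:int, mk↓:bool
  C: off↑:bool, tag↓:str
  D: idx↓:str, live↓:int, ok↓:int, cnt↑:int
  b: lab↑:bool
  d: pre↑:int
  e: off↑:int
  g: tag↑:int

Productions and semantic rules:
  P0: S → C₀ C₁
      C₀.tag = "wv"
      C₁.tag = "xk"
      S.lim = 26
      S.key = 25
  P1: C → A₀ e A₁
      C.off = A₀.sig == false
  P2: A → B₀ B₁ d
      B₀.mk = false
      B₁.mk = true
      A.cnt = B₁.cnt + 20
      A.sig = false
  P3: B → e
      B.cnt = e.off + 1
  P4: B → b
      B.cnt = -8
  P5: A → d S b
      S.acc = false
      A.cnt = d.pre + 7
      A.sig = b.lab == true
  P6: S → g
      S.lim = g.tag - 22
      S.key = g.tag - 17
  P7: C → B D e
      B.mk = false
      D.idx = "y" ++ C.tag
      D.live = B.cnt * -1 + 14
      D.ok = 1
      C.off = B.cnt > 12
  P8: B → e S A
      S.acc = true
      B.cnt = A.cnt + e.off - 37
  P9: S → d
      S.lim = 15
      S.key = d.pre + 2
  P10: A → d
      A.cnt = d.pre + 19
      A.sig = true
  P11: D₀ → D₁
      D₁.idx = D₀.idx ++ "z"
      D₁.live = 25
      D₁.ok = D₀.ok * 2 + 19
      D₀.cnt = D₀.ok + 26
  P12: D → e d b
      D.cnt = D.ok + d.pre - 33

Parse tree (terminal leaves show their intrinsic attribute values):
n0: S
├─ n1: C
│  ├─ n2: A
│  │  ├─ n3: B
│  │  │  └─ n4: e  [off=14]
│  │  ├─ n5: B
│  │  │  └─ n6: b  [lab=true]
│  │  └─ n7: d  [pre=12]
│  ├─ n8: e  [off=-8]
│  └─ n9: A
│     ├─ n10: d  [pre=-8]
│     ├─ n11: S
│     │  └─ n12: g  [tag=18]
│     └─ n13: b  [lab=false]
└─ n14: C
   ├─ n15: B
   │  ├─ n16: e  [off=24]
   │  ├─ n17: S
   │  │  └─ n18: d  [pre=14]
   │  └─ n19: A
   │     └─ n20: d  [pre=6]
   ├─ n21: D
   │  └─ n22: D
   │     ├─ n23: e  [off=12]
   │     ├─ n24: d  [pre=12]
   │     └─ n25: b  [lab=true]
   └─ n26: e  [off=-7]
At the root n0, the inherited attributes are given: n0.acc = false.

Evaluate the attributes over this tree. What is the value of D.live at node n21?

1. n0.acc = false  [given at root]
2. n1.tag = "wv"  ["wv"]
3. n3.mk = false  [false]
4. n4.off = 14  [terminal]
5. n3.cnt = 15  [e.off + 1]
6. n5.mk = true  [true]
7. n6.lab = true  [terminal]
8. n5.cnt = -8  [-8]
9. n7.pre = 12  [terminal]
10. n2.cnt = 12  [B₁.cnt + 20]
11. n2.sig = false  [false]
12. n8.off = -8  [terminal]
13. n10.pre = -8  [terminal]
14. n11.acc = false  [false]
15. n12.tag = 18  [terminal]
16. n11.lim = -4  [g.tag - 22]
17. n11.key = 1  [g.tag - 17]
18. n13.lab = false  [terminal]
19. n9.cnt = -1  [d.pre + 7]
20. n9.sig = false  [b.lab == true]
21. n1.off = true  [A₀.sig == false]
22. n14.tag = "xk"  ["xk"]
23. n15.mk = false  [false]
24. n16.off = 24  [terminal]
25. n17.acc = true  [true]
26. n18.pre = 14  [terminal]
27. n17.lim = 15  [15]
28. n17.key = 16  [d.pre + 2]
29. n20.pre = 6  [terminal]
30. n19.cnt = 25  [d.pre + 19]
31. n19.sig = true  [true]
32. n15.cnt = 12  [A.cnt + e.off - 37]
33. n21.idx = "yxk"  ["y" ++ C.tag]
34. n21.live = 2  [B.cnt * -1 + 14]
35. n21.ok = 1  [1]
36. n22.idx = "yxkz"  [D₀.idx ++ "z"]
37. n22.live = 25  [25]
38. n22.ok = 21  [D₀.ok * 2 + 19]
39. n23.off = 12  [terminal]
40. n24.pre = 12  [terminal]
41. n25.lab = true  [terminal]
42. n22.cnt = 0  [D.ok + d.pre - 33]
43. n21.cnt = 27  [D₀.ok + 26]
44. n26.off = -7  [terminal]
45. n14.off = false  [B.cnt > 12]
46. n0.lim = 26  [26]
47. n0.key = 25  [25]

2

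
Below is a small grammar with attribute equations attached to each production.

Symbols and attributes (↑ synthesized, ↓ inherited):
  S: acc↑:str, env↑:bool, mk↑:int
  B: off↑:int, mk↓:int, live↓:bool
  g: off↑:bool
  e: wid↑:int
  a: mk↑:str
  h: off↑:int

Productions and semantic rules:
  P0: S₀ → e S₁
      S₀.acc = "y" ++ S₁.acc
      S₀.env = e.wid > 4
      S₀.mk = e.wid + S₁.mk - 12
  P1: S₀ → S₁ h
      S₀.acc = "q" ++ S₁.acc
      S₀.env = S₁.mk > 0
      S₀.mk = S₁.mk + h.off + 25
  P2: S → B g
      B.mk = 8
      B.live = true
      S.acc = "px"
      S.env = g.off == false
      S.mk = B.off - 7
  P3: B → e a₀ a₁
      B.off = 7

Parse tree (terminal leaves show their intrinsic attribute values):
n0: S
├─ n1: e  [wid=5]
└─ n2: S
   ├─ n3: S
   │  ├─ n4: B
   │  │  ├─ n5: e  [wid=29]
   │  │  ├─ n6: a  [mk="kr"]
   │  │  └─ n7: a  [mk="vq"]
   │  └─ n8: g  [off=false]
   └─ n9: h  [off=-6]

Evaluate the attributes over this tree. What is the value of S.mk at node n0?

12

1. n1.wid = 5  [terminal]
2. n4.mk = 8  [8]
3. n4.live = true  [true]
4. n5.wid = 29  [terminal]
5. n6.mk = "kr"  [terminal]
6. n7.mk = "vq"  [terminal]
7. n4.off = 7  [7]
8. n8.off = false  [terminal]
9. n3.acc = "px"  ["px"]
10. n3.env = true  [g.off == false]
11. n3.mk = 0  [B.off - 7]
12. n9.off = -6  [terminal]
13. n2.acc = "qpx"  ["q" ++ S₁.acc]
14. n2.env = false  [S₁.mk > 0]
15. n2.mk = 19  [S₁.mk + h.off + 25]
16. n0.acc = "yqpx"  ["y" ++ S₁.acc]
17. n0.env = true  [e.wid > 4]
18. n0.mk = 12  [e.wid + S₁.mk - 12]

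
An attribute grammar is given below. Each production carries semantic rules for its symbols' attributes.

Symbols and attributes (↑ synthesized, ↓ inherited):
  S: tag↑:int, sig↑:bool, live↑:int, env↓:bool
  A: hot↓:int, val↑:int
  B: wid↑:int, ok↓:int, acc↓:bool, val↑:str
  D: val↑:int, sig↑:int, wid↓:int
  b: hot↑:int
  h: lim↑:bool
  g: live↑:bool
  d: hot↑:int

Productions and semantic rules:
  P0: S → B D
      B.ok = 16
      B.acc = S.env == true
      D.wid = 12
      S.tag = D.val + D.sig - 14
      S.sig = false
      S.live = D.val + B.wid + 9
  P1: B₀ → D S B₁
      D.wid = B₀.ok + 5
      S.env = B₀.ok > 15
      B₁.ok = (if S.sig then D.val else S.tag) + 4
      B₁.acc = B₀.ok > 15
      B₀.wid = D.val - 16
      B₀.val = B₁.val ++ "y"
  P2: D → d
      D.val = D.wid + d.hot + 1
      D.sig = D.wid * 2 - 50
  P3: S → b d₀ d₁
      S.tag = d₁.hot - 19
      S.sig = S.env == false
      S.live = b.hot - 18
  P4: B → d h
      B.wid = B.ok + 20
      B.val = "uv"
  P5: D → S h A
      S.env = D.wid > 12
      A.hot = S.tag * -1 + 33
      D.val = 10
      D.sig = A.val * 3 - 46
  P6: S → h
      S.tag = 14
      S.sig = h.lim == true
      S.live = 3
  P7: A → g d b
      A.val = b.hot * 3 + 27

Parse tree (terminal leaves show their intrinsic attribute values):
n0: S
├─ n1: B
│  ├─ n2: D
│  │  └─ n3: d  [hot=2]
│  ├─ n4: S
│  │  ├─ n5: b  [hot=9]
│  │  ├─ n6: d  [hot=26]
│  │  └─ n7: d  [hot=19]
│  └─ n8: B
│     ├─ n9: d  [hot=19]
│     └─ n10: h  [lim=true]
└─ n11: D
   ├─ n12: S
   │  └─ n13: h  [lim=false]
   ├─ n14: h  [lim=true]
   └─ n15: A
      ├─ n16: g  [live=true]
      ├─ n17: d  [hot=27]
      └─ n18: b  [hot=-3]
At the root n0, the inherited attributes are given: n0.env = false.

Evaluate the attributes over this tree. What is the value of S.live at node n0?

27

1. n0.env = false  [given at root]
2. n1.ok = 16  [16]
3. n1.acc = false  [S.env == true]
4. n2.wid = 21  [B₀.ok + 5]
5. n3.hot = 2  [terminal]
6. n2.val = 24  [D.wid + d.hot + 1]
7. n2.sig = -8  [D.wid * 2 - 50]
8. n4.env = true  [B₀.ok > 15]
9. n5.hot = 9  [terminal]
10. n6.hot = 26  [terminal]
11. n7.hot = 19  [terminal]
12. n4.tag = 0  [d₁.hot - 19]
13. n4.sig = false  [S.env == false]
14. n4.live = -9  [b.hot - 18]
15. n8.ok = 4  [(if S.sig then D.val else S.tag) + 4]
16. n8.acc = true  [B₀.ok > 15]
17. n9.hot = 19  [terminal]
18. n10.lim = true  [terminal]
19. n8.wid = 24  [B.ok + 20]
20. n8.val = "uv"  ["uv"]
21. n1.wid = 8  [D.val - 16]
22. n1.val = "uvy"  [B₁.val ++ "y"]
23. n11.wid = 12  [12]
24. n12.env = false  [D.wid > 12]
25. n13.lim = false  [terminal]
26. n12.tag = 14  [14]
27. n12.sig = false  [h.lim == true]
28. n12.live = 3  [3]
29. n14.lim = true  [terminal]
30. n15.hot = 19  [S.tag * -1 + 33]
31. n16.live = true  [terminal]
32. n17.hot = 27  [terminal]
33. n18.hot = -3  [terminal]
34. n15.val = 18  [b.hot * 3 + 27]
35. n11.val = 10  [10]
36. n11.sig = 8  [A.val * 3 - 46]
37. n0.tag = 4  [D.val + D.sig - 14]
38. n0.sig = false  [false]
39. n0.live = 27  [D.val + B.wid + 9]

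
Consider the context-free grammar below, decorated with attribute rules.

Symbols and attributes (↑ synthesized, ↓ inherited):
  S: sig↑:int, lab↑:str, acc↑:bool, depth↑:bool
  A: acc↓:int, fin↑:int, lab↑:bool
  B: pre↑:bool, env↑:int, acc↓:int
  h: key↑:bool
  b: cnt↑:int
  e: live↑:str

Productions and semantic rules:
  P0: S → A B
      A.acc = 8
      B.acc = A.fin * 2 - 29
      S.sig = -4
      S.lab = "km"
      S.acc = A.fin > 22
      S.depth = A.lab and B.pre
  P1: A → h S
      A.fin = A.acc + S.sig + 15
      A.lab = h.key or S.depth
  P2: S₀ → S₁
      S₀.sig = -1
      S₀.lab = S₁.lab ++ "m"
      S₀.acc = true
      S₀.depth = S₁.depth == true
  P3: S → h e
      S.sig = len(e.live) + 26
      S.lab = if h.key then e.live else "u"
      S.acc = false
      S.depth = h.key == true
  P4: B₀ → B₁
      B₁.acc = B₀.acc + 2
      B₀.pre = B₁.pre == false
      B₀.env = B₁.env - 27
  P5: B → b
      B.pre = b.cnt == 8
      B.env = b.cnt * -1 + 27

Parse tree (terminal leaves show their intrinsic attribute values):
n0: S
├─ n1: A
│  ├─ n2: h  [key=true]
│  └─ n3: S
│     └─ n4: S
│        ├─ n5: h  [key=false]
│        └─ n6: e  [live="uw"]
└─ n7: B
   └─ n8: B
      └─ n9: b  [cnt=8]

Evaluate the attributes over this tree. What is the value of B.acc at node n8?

17

1. n1.acc = 8  [8]
2. n2.key = true  [terminal]
3. n5.key = false  [terminal]
4. n6.live = "uw"  [terminal]
5. n4.sig = 28  [len(e.live) + 26]
6. n4.lab = "u"  [if h.key then e.live else "u"]
7. n4.acc = false  [false]
8. n4.depth = false  [h.key == true]
9. n3.sig = -1  [-1]
10. n3.lab = "um"  [S₁.lab ++ "m"]
11. n3.acc = true  [true]
12. n3.depth = false  [S₁.depth == true]
13. n1.fin = 22  [A.acc + S.sig + 15]
14. n1.lab = true  [h.key or S.depth]
15. n7.acc = 15  [A.fin * 2 - 29]
16. n8.acc = 17  [B₀.acc + 2]
17. n9.cnt = 8  [terminal]
18. n8.pre = true  [b.cnt == 8]
19. n8.env = 19  [b.cnt * -1 + 27]
20. n7.pre = false  [B₁.pre == false]
21. n7.env = -8  [B₁.env - 27]
22. n0.sig = -4  [-4]
23. n0.lab = "km"  ["km"]
24. n0.acc = false  [A.fin > 22]
25. n0.depth = false  [A.lab and B.pre]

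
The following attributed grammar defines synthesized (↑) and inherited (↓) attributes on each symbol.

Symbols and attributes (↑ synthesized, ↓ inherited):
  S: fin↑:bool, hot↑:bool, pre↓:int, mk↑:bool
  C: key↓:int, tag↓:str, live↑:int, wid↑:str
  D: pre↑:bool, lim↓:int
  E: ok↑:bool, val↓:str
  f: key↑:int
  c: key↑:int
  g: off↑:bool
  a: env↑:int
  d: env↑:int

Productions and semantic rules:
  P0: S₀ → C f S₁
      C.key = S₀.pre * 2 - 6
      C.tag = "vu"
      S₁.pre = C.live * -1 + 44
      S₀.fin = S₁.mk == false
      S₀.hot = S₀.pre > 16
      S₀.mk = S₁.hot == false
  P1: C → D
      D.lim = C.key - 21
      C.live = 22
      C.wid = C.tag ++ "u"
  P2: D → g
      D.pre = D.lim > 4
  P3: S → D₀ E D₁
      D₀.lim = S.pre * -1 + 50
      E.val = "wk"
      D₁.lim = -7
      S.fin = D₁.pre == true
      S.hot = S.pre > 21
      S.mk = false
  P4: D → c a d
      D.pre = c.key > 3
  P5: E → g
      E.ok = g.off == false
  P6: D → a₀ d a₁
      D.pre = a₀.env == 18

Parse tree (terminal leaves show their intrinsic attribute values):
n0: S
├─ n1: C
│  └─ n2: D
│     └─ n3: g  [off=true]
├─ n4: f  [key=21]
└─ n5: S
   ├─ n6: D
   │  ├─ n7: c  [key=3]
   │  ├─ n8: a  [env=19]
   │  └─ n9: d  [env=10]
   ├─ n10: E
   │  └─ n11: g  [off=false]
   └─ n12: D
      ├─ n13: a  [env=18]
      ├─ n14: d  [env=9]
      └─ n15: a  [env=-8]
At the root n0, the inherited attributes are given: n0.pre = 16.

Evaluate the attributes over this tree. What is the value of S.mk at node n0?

false

1. n0.pre = 16  [given at root]
2. n1.key = 26  [S₀.pre * 2 - 6]
3. n1.tag = "vu"  ["vu"]
4. n2.lim = 5  [C.key - 21]
5. n3.off = true  [terminal]
6. n2.pre = true  [D.lim > 4]
7. n1.live = 22  [22]
8. n1.wid = "vuu"  [C.tag ++ "u"]
9. n4.key = 21  [terminal]
10. n5.pre = 22  [C.live * -1 + 44]
11. n6.lim = 28  [S.pre * -1 + 50]
12. n7.key = 3  [terminal]
13. n8.env = 19  [terminal]
14. n9.env = 10  [terminal]
15. n6.pre = false  [c.key > 3]
16. n10.val = "wk"  ["wk"]
17. n11.off = false  [terminal]
18. n10.ok = true  [g.off == false]
19. n12.lim = -7  [-7]
20. n13.env = 18  [terminal]
21. n14.env = 9  [terminal]
22. n15.env = -8  [terminal]
23. n12.pre = true  [a₀.env == 18]
24. n5.fin = true  [D₁.pre == true]
25. n5.hot = true  [S.pre > 21]
26. n5.mk = false  [false]
27. n0.fin = true  [S₁.mk == false]
28. n0.hot = false  [S₀.pre > 16]
29. n0.mk = false  [S₁.hot == false]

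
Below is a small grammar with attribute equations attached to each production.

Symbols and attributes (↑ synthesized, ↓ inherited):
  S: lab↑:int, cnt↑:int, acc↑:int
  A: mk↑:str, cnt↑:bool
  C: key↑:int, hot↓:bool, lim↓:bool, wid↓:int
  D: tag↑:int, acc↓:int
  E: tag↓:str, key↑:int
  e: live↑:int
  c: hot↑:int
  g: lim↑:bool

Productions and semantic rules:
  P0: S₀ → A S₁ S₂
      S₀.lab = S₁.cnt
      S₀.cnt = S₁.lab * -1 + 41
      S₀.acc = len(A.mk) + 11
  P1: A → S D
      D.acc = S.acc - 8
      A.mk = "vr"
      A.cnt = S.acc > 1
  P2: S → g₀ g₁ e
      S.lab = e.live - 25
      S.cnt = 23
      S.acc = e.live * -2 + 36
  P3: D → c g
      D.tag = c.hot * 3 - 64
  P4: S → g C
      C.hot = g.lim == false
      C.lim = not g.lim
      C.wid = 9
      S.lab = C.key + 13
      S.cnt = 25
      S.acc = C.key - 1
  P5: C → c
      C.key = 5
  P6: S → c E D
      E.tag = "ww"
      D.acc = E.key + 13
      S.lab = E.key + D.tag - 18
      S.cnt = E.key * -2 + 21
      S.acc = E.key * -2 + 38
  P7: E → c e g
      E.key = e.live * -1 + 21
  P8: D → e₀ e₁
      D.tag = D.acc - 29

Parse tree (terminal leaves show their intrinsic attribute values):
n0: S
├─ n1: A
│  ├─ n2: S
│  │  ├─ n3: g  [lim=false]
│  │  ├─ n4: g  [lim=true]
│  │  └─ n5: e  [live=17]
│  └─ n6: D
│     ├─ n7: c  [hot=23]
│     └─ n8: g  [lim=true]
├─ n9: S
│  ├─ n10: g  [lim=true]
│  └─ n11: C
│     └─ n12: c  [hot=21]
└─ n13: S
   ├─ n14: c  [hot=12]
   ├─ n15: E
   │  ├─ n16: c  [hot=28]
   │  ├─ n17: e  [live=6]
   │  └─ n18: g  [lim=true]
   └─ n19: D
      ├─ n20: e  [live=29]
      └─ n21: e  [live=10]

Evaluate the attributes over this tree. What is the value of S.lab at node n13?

-4

1. n3.lim = false  [terminal]
2. n4.lim = true  [terminal]
3. n5.live = 17  [terminal]
4. n2.lab = -8  [e.live - 25]
5. n2.cnt = 23  [23]
6. n2.acc = 2  [e.live * -2 + 36]
7. n6.acc = -6  [S.acc - 8]
8. n7.hot = 23  [terminal]
9. n8.lim = true  [terminal]
10. n6.tag = 5  [c.hot * 3 - 64]
11. n1.mk = "vr"  ["vr"]
12. n1.cnt = true  [S.acc > 1]
13. n10.lim = true  [terminal]
14. n11.hot = false  [g.lim == false]
15. n11.lim = false  [not g.lim]
16. n11.wid = 9  [9]
17. n12.hot = 21  [terminal]
18. n11.key = 5  [5]
19. n9.lab = 18  [C.key + 13]
20. n9.cnt = 25  [25]
21. n9.acc = 4  [C.key - 1]
22. n14.hot = 12  [terminal]
23. n15.tag = "ww"  ["ww"]
24. n16.hot = 28  [terminal]
25. n17.live = 6  [terminal]
26. n18.lim = true  [terminal]
27. n15.key = 15  [e.live * -1 + 21]
28. n19.acc = 28  [E.key + 13]
29. n20.live = 29  [terminal]
30. n21.live = 10  [terminal]
31. n19.tag = -1  [D.acc - 29]
32. n13.lab = -4  [E.key + D.tag - 18]
33. n13.cnt = -9  [E.key * -2 + 21]
34. n13.acc = 8  [E.key * -2 + 38]
35. n0.lab = 25  [S₁.cnt]
36. n0.cnt = 23  [S₁.lab * -1 + 41]
37. n0.acc = 13  [len(A.mk) + 11]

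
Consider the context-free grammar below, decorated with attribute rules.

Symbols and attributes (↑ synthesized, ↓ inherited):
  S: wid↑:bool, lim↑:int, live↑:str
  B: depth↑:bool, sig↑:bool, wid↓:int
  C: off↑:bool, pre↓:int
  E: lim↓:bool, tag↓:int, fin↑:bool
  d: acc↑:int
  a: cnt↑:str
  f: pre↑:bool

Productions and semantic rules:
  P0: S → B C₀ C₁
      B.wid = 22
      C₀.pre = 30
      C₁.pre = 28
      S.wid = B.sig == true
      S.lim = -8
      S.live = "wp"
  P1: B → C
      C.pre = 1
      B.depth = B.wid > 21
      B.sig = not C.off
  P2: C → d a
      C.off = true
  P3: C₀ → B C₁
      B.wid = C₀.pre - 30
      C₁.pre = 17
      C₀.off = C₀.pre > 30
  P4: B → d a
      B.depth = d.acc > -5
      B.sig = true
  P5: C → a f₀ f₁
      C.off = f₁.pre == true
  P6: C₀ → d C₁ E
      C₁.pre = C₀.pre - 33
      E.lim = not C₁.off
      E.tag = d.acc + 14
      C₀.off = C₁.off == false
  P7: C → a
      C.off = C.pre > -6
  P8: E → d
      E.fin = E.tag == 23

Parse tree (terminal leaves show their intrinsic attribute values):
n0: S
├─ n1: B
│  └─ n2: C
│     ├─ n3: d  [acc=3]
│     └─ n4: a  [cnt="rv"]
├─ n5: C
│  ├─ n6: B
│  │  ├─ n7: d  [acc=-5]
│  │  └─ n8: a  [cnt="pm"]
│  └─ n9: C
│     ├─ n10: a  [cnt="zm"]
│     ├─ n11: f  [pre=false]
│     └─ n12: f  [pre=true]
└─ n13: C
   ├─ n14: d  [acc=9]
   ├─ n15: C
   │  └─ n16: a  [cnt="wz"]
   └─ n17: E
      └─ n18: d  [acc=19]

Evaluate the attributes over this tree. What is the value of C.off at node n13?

false

1. n1.wid = 22  [22]
2. n2.pre = 1  [1]
3. n3.acc = 3  [terminal]
4. n4.cnt = "rv"  [terminal]
5. n2.off = true  [true]
6. n1.depth = true  [B.wid > 21]
7. n1.sig = false  [not C.off]
8. n5.pre = 30  [30]
9. n6.wid = 0  [C₀.pre - 30]
10. n7.acc = -5  [terminal]
11. n8.cnt = "pm"  [terminal]
12. n6.depth = false  [d.acc > -5]
13. n6.sig = true  [true]
14. n9.pre = 17  [17]
15. n10.cnt = "zm"  [terminal]
16. n11.pre = false  [terminal]
17. n12.pre = true  [terminal]
18. n9.off = true  [f₁.pre == true]
19. n5.off = false  [C₀.pre > 30]
20. n13.pre = 28  [28]
21. n14.acc = 9  [terminal]
22. n15.pre = -5  [C₀.pre - 33]
23. n16.cnt = "wz"  [terminal]
24. n15.off = true  [C.pre > -6]
25. n17.lim = false  [not C₁.off]
26. n17.tag = 23  [d.acc + 14]
27. n18.acc = 19  [terminal]
28. n17.fin = true  [E.tag == 23]
29. n13.off = false  [C₁.off == false]
30. n0.wid = false  [B.sig == true]
31. n0.lim = -8  [-8]
32. n0.live = "wp"  ["wp"]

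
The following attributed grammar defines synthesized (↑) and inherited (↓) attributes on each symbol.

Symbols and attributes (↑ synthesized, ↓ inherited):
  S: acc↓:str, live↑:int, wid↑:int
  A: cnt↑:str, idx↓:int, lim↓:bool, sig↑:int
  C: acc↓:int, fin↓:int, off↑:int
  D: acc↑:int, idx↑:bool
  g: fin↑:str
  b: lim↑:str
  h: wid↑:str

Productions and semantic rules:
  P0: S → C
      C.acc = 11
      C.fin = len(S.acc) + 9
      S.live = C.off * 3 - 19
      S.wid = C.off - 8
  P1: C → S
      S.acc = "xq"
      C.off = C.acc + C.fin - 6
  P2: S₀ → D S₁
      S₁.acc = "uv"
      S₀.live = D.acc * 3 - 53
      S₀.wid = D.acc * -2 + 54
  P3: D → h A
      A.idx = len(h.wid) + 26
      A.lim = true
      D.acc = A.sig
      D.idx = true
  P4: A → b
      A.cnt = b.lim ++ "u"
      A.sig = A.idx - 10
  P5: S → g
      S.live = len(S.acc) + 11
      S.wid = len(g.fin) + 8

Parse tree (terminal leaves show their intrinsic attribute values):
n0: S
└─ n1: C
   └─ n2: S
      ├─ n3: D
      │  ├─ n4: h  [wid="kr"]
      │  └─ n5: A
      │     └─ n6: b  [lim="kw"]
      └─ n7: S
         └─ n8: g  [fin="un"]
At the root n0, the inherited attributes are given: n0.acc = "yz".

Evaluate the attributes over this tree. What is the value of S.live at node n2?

1

1. n0.acc = "yz"  [given at root]
2. n1.acc = 11  [11]
3. n1.fin = 11  [len(S.acc) + 9]
4. n2.acc = "xq"  ["xq"]
5. n4.wid = "kr"  [terminal]
6. n5.idx = 28  [len(h.wid) + 26]
7. n5.lim = true  [true]
8. n6.lim = "kw"  [terminal]
9. n5.cnt = "kwu"  [b.lim ++ "u"]
10. n5.sig = 18  [A.idx - 10]
11. n3.acc = 18  [A.sig]
12. n3.idx = true  [true]
13. n7.acc = "uv"  ["uv"]
14. n8.fin = "un"  [terminal]
15. n7.live = 13  [len(S.acc) + 11]
16. n7.wid = 10  [len(g.fin) + 8]
17. n2.live = 1  [D.acc * 3 - 53]
18. n2.wid = 18  [D.acc * -2 + 54]
19. n1.off = 16  [C.acc + C.fin - 6]
20. n0.live = 29  [C.off * 3 - 19]
21. n0.wid = 8  [C.off - 8]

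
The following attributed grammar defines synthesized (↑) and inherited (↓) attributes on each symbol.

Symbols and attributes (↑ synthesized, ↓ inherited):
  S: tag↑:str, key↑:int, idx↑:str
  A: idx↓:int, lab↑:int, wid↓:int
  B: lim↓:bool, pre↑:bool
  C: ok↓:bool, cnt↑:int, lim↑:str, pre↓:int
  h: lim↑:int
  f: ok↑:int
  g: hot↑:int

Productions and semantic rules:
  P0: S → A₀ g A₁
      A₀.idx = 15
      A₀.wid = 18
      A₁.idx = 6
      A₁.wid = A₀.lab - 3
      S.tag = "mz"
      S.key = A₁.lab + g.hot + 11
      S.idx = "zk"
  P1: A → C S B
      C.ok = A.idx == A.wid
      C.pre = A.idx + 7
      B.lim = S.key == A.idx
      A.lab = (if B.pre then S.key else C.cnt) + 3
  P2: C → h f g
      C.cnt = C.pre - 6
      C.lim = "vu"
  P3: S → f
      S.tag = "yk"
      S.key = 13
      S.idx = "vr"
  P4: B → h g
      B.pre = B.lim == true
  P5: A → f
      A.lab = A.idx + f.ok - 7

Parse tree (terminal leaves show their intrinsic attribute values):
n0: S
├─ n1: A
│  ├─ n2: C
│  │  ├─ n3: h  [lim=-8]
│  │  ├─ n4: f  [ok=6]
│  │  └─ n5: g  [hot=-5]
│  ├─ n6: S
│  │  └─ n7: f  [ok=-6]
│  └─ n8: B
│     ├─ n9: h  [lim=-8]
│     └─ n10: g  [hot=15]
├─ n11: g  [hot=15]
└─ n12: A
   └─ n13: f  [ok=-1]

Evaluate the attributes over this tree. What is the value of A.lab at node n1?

19

1. n1.idx = 15  [15]
2. n1.wid = 18  [18]
3. n2.ok = false  [A.idx == A.wid]
4. n2.pre = 22  [A.idx + 7]
5. n3.lim = -8  [terminal]
6. n4.ok = 6  [terminal]
7. n5.hot = -5  [terminal]
8. n2.cnt = 16  [C.pre - 6]
9. n2.lim = "vu"  ["vu"]
10. n7.ok = -6  [terminal]
11. n6.tag = "yk"  ["yk"]
12. n6.key = 13  [13]
13. n6.idx = "vr"  ["vr"]
14. n8.lim = false  [S.key == A.idx]
15. n9.lim = -8  [terminal]
16. n10.hot = 15  [terminal]
17. n8.pre = false  [B.lim == true]
18. n1.lab = 19  [(if B.pre then S.key else C.cnt) + 3]
19. n11.hot = 15  [terminal]
20. n12.idx = 6  [6]
21. n12.wid = 16  [A₀.lab - 3]
22. n13.ok = -1  [terminal]
23. n12.lab = -2  [A.idx + f.ok - 7]
24. n0.tag = "mz"  ["mz"]
25. n0.key = 24  [A₁.lab + g.hot + 11]
26. n0.idx = "zk"  ["zk"]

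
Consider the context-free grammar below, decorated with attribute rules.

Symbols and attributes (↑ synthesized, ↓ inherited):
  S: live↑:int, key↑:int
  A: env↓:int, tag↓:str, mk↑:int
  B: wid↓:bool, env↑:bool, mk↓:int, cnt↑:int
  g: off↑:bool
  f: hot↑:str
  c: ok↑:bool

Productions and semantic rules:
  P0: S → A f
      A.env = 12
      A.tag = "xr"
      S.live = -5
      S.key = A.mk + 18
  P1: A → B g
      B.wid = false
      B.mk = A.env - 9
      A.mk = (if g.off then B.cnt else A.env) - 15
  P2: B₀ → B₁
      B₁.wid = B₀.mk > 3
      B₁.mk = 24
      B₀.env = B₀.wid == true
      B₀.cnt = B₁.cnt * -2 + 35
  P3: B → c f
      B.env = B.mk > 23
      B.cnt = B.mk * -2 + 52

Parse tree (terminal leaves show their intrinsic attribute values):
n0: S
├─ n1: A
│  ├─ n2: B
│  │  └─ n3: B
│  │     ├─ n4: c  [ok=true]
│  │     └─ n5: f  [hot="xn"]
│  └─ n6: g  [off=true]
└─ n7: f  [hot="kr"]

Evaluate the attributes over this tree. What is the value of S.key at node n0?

1. n1.env = 12  [12]
2. n1.tag = "xr"  ["xr"]
3. n2.wid = false  [false]
4. n2.mk = 3  [A.env - 9]
5. n3.wid = false  [B₀.mk > 3]
6. n3.mk = 24  [24]
7. n4.ok = true  [terminal]
8. n5.hot = "xn"  [terminal]
9. n3.env = true  [B.mk > 23]
10. n3.cnt = 4  [B.mk * -2 + 52]
11. n2.env = false  [B₀.wid == true]
12. n2.cnt = 27  [B₁.cnt * -2 + 35]
13. n6.off = true  [terminal]
14. n1.mk = 12  [(if g.off then B.cnt else A.env) - 15]
15. n7.hot = "kr"  [terminal]
16. n0.live = -5  [-5]
17. n0.key = 30  [A.mk + 18]

30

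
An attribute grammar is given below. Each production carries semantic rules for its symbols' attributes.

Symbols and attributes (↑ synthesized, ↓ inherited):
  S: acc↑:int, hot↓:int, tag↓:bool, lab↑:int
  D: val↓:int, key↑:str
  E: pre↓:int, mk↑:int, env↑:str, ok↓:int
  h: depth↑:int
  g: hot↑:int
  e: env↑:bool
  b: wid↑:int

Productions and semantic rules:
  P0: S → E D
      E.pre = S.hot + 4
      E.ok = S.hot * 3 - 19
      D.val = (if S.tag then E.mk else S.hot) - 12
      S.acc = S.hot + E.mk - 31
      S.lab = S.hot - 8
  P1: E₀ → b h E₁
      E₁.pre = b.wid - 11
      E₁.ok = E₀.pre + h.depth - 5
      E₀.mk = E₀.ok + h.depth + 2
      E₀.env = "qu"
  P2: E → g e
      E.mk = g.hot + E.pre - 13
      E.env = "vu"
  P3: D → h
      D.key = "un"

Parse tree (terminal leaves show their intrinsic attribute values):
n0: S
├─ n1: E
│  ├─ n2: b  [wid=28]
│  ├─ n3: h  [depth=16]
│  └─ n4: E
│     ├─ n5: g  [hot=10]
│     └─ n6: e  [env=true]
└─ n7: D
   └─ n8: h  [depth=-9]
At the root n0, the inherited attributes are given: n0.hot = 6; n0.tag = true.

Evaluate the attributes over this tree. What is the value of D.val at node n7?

5

1. n0.hot = 6  [given at root]
2. n0.tag = true  [given at root]
3. n1.pre = 10  [S.hot + 4]
4. n1.ok = -1  [S.hot * 3 - 19]
5. n2.wid = 28  [terminal]
6. n3.depth = 16  [terminal]
7. n4.pre = 17  [b.wid - 11]
8. n4.ok = 21  [E₀.pre + h.depth - 5]
9. n5.hot = 10  [terminal]
10. n6.env = true  [terminal]
11. n4.mk = 14  [g.hot + E.pre - 13]
12. n4.env = "vu"  ["vu"]
13. n1.mk = 17  [E₀.ok + h.depth + 2]
14. n1.env = "qu"  ["qu"]
15. n7.val = 5  [(if S.tag then E.mk else S.hot) - 12]
16. n8.depth = -9  [terminal]
17. n7.key = "un"  ["un"]
18. n0.acc = -8  [S.hot + E.mk - 31]
19. n0.lab = -2  [S.hot - 8]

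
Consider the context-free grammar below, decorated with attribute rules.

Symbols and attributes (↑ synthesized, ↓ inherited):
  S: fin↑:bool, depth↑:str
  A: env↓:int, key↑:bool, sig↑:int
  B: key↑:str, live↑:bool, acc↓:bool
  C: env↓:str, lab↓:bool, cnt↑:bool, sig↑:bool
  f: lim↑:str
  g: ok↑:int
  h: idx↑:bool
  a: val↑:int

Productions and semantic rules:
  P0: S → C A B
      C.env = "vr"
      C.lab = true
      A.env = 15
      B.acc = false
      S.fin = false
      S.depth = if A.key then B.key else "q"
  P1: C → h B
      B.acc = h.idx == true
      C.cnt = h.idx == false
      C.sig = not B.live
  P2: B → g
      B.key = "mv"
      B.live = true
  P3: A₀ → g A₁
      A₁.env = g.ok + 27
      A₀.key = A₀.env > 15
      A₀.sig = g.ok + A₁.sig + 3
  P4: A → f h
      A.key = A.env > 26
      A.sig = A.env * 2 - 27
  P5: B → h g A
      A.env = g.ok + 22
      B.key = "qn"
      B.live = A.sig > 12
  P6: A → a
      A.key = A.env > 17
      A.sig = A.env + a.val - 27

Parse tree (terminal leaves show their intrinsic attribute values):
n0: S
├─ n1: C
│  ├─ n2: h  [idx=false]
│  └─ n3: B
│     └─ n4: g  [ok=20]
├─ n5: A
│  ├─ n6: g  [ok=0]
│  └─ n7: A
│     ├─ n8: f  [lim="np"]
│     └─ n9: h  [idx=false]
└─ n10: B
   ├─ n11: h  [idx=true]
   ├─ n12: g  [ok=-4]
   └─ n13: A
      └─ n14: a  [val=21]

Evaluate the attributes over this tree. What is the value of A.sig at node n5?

30

1. n1.env = "vr"  ["vr"]
2. n1.lab = true  [true]
3. n2.idx = false  [terminal]
4. n3.acc = false  [h.idx == true]
5. n4.ok = 20  [terminal]
6. n3.key = "mv"  ["mv"]
7. n3.live = true  [true]
8. n1.cnt = true  [h.idx == false]
9. n1.sig = false  [not B.live]
10. n5.env = 15  [15]
11. n6.ok = 0  [terminal]
12. n7.env = 27  [g.ok + 27]
13. n8.lim = "np"  [terminal]
14. n9.idx = false  [terminal]
15. n7.key = true  [A.env > 26]
16. n7.sig = 27  [A.env * 2 - 27]
17. n5.key = false  [A₀.env > 15]
18. n5.sig = 30  [g.ok + A₁.sig + 3]
19. n10.acc = false  [false]
20. n11.idx = true  [terminal]
21. n12.ok = -4  [terminal]
22. n13.env = 18  [g.ok + 22]
23. n14.val = 21  [terminal]
24. n13.key = true  [A.env > 17]
25. n13.sig = 12  [A.env + a.val - 27]
26. n10.key = "qn"  ["qn"]
27. n10.live = false  [A.sig > 12]
28. n0.fin = false  [false]
29. n0.depth = "q"  [if A.key then B.key else "q"]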